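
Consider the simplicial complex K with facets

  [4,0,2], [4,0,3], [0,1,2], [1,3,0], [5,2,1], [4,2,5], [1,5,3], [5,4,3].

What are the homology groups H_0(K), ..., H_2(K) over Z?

H_0 ≅ Z,  H_1 = 0,  H_2 ≅ Z.

Take the total order 0 < 1 < 2 < 3 < 4 < 5 on the vertex set. Then K (dimension 2) consists of the simplices:

  0-simplices (6): [0], [1], [2], [3], [4], [5]
  1-simplices (12): [0,1], [0,2], [0,3], [0,4], [1,2], [1,3], [1,5], [2,4], [2,5], [3,4], [3,5], [4,5]
  2-simplices (8): [0,1,2], [0,1,3], [0,2,4], [0,3,4], [1,2,5], [1,3,5], [2,4,5], [3,4,5]

giving chain groups C_0 ≅ Z^6, C_1 ≅ Z^12, C_2 ≅ Z^8.

The boundary map ∂_1: C_1 → C_0 maps an edge to its endpoints' difference, ∂[p,q] = q − p. For instance
  ∂[0,3] = [3] − [0].
The 6×12 boundary matrix has rank 5 and Smith normal form diag(1,1,1,1,1).

The boundary map ∂_2: C_2 → C_1 maps a triangle to the signed sum of its edges. For instance
  ∂[0,1,3] = [1,3] − [0,3] + [0,1],
  ∂[1,3,5] = [3,5] − [1,5] + [1,3].
The 12×8 boundary matrix has rank 7 and Smith normal form diag(1,1,1,1,1,1,1).

Now H_k = ker ∂_k / im ∂_{k+1}, so:

  H_0: rank C_0 − rank ∂_1 = 6 − 5 = 1, and the invariant factors of ∂_1 are all 1, so H_0 ≅ Z.
  H_1: rank ker ∂_1 − rank ∂_2 = (12 − 5) − 7 = 0, and the invariant factors of ∂_2 are all 1, so H_1 ≅ 0.
  H_2: rank ker ∂_2 − rank ∂_3 = (8 − 7) − 0 = 1, and there is no ∂_3, so H_2 ≅ Z.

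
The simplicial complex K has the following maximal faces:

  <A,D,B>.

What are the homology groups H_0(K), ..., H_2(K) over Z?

We work with the vertex ordering A < B < D. The simplices of K, each written with vertices in increasing order, are:

  0-simplices (3): A, B, D
  1-simplices (3): AB, AD, BD
  2-simplices (1): ABD

Hence C_0 ≅ Z^3, C_1 ≅ Z^3, C_2 ≅ Z^1.

∂_1: C_1 → C_0 sends each edge [p,q] (with p < q) to q − p. For instance
  ∂AD = D − A.
The 3×3 boundary matrix has rank 2 and Smith normal form diag(1,1).

The boundary map ∂_2: C_2 → C_1 maps a triangle to the signed sum of its edges. For instance
  ∂ABD = BD − AD + AB.
The 3×1 boundary matrix has rank 1 and Smith normal form diag(1).

Reading off H_k = ker ∂_k / im ∂_{k+1}:

  H_0: rank C_0 − rank ∂_1 = 3 − 2 = 1, and the invariant factors of ∂_1 are all 1, so H_0 ≅ Z.
  H_1: rank ker ∂_1 − rank ∂_2 = (3 − 2) − 1 = 0, and the invariant factors of ∂_2 are all 1, so H_1 ≅ 0.
  H_2: rank ker ∂_2 − rank ∂_3 = (1 − 1) − 0 = 0, and there is no ∂_3, so H_2 ≅ 0.

As a check, the Euler characteristic is 3 − 3 + 1 = 1, which agrees with 1 − 0 + 0 = 1.
(K is a triangulation of the 2-simplex.)

H_0 = Z,  H_1 = 0,  H_2 = 0.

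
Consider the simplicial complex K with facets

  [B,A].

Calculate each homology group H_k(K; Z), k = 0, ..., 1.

We work with the vertex ordering A < B. The simplices of K, each written with vertices in increasing order, are:

  0-simplices (2): A, B
  1-simplices (1): AB

so the chain groups are C_0 ≅ Z^2, C_1 ≅ Z^1.

The boundary map ∂_1: C_1 → C_0 is given by ∂[p,q] = [q] − [p]. For instance
  ∂AB = B − A.
As a 2×1 matrix over Z this has rank 1, with invariant factors (1).

From H_k ≅ ker(∂_k) / im(∂_{k+1}) we obtain:

  H_0: rank C_0 − rank ∂_1 = 2 − 1 = 1, and the invariant factors of ∂_1 are all 1, so H_0 = Z.
  H_1: rank ker ∂_1 − rank ∂_2 = (1 − 1) − 0 = 0, and there is no ∂_2, so H_1 = 0.

H_0 ≅ Z,  H_1 = 0.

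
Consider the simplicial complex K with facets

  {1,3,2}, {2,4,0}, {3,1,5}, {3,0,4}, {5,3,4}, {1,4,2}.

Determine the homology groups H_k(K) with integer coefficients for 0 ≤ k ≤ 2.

H_0 = Z,  H_1 = Z,  H_2 = 0.

K has 6 vertices, 12 edges, 6 triangles.
rank ∂_0 = 0, rank ∂_1 = 5 ⇒ b_0 = 6 − 0 − 5 = 1; all invariant factors of ∂_1 are 1 so no torsion. So H_0 = Z.
rank ∂_1 = 5, rank ∂_2 = 6 ⇒ b_1 = 12 − 5 − 6 = 1; all invariant factors of ∂_2 are 1 so no torsion. So H_1 = Z.
rank ∂_2 = 6, rank ∂_3 = 0 ⇒ b_2 = 6 − 6 − 0 = 0. So H_2 = 0.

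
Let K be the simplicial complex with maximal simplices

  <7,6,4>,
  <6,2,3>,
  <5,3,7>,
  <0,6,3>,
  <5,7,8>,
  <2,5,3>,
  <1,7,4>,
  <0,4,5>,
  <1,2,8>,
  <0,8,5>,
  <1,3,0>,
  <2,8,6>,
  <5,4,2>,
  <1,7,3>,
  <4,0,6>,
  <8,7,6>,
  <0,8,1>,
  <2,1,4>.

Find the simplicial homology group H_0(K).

Order the vertices as 0 < 1 < 2 < 3 < 4 < 5 < 6 < 7 < 8. Listing each simplex with vertices in this order, K has dimension 2 with simplices:

  0-simplices (9): [0], [1], [2], [3], [4], [5], [6], [7], [8]
  1-simplices (27): (27 of them)
  2-simplices (18): [0,1,3], [0,1,8], [0,3,6], [0,4,5], [0,4,6], [0,5,8], [1,2,4], [1,2,8], [1,3,7], [1,4,7], [2,3,5], [2,3,6], [2,4,5], [2,6,8], [3,5,7], [4,6,7], [5,7,8], [6,7,8]

so the chain groups are C_0 ≅ Z^9, C_1 ≅ Z^27, C_2 ≅ Z^18.

Boundary ∂_1: C_1 → C_0 is given by ∂[p,q] = [q] − [p].
The 9×27 boundary matrix has rank 8 and Smith normal form diag(1,1,1,1,1,1,1,1).

∂_2: C_2 → C_1 sends each 2-simplex [p,q,r] to [q,r] − [p,r] + [p,q]. For instance
  ∂[2,6,8] = [6,8] − [2,8] + [2,6],
  ∂[0,1,3] = [1,3] − [0,3] + [0,1].
The resulting 27×18 matrix has rank 17, and its Smith normal form has invariant factors (1,1,1,1,1,1,1,1,1,1,1,1,1,1,1,1,1).

Reading off H_k = ker ∂_k / im ∂_{k+1}:

  H_0: rank C_0 − rank ∂_1 = 9 − 8 = 1, and the invariant factors of ∂_1 are all 1, so H_0 ≅ Z.

H_0 ≅ Z.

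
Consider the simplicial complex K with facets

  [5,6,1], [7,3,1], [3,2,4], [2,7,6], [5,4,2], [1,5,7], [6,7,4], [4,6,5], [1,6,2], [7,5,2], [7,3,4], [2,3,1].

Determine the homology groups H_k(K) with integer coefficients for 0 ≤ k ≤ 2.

H_0 ≅ Z,  H_1 ≅ Z/2,  H_2 = 0.

We work with the vertex ordering 1 < 2 < 3 < 4 < 5 < 6 < 7. The simplices of K, each written with vertices in increasing order, are:

  0-simplices (7): [1], [2], [3], [4], [5], [6], [7]
  1-simplices (18): [1,2], [1,3], [1,5], [1,6], [1,7], [2,3], [2,4], [2,5], [2,6], [2,7], [3,4], [3,7], [4,5], [4,6], [4,7], [5,6], [5,7], [6,7]
  2-simplices (12): [1,2,3], [1,2,6], [1,3,7], [1,5,6], [1,5,7], [2,3,4], [2,4,5], [2,5,7], [2,6,7], [3,4,7], [4,5,6], [4,6,7]

Hence C_0 ≅ Z^7, C_1 ≅ Z^18, C_2 ≅ Z^12.

∂_1: C_1 → C_0 maps an edge to its endpoints' difference, ∂[p,q] = q − p. For instance
  ∂[5,6] = [6] − [5].
The 7×18 boundary matrix has rank 6 and Smith normal form diag(1,1,1,1,1,1).

∂_2: C_2 → C_1 maps a triangle to the signed sum of its edges. For instance
  ∂[1,5,6] = [5,6] − [1,6] + [1,5],
  ∂[3,4,7] = [4,7] − [3,7] + [3,4].
The resulting 18×12 matrix has rank 12, and its Smith normal form has invariant factors (1,1,1,1,1,1,1,1,1,1,1,2).

Computing H_k = (kernel of ∂_k) / (image of ∂_{k+1}):

  H_0: rank C_0 − rank ∂_1 = 7 − 6 = 1, and the invariant factors of ∂_1 are all 1, so H_0 ≅ Z.
  H_1: rank ker ∂_1 − rank ∂_2 = (18 − 6) − 12 = 0, and ∂_2 has invariant factor 2 > 1, so H_1 ≅ Z/2.
  H_2: rank ker ∂_2 − rank ∂_3 = (12 − 12) − 0 = 0, and there is no ∂_3, so H_2 ≅ 0.

As a check, the Euler characteristic is 7 − 18 + 12 = 1, which agrees with 1 − 0 + 0 = 1.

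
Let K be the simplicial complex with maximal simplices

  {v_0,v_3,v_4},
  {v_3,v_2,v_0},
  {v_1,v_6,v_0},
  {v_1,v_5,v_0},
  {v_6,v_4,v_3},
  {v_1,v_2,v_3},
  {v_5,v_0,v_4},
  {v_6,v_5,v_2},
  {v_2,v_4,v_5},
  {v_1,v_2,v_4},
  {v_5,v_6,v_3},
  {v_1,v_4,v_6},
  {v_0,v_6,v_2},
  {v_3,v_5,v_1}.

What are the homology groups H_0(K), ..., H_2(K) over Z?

We work with the vertex ordering v_0 < v_1 < v_2 < v_3 < v_4 < v_5 < v_6. The simplices of K, each written with vertices in increasing order, are:

  0-simplices (7): [v_0], [v_1], [v_2], [v_3], [v_4], [v_5], [v_6]
  1-simplices (21): (21 of them)
  2-simplices (14): (14 of them)

giving chain groups C_0 ≅ Z^7, C_1 ≅ Z^21, C_2 ≅ Z^14.

∂_1: C_1 → C_0 is given by ∂[p,q] = [q] − [p]. For instance
  ∂[v_0,v_6] = [v_6] − [v_0].
The resulting 7×21 matrix has rank 6, and its Smith normal form has invariant factors (1,1,1,1,1,1).

∂_2: C_2 → C_1 sends each 2-simplex [p,q,r] to [q,r] − [p,r] + [p,q]. For instance
  ∂[v_2,v_4,v_5] = [v_4,v_5] − [v_2,v_5] + [v_2,v_4],
  ∂[v_1,v_3,v_5] = [v_3,v_5] − [v_1,v_5] + [v_1,v_3].
The resulting 21×14 matrix has rank 13, and its Smith normal form has invariant factors (1,1,1,1,1,1,1,1,1,1,1,1,1).

Reading off H_k = ker ∂_k / im ∂_{k+1}:

  H_0: rank C_0 − rank ∂_1 = 7 − 6 = 1, and the invariant factors of ∂_1 are all 1, so H_0 = Z.
  H_1: rank ker ∂_1 − rank ∂_2 = (21 − 6) − 13 = 2, and the invariant factors of ∂_2 are all 1, so H_1 = Z^2.
  H_2: rank ker ∂_2 − rank ∂_3 = (14 − 13) − 0 = 1, and there is no ∂_3, so H_2 = Z.

H_0 = Z,  H_1 = Z^2,  H_2 = Z.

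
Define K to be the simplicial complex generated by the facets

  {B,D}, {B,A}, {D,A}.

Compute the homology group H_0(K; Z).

H_0 = Z.

Order the vertices as A < B < D. Listing each simplex with vertices in this order, K has dimension 1 with simplices:

  0-simplices (3): A, B, D
  1-simplices (3): AB, AD, BD

so the chain groups are C_0 ≅ Z^3, C_1 ≅ Z^3.

Boundary ∂_1: C_1 → C_0 maps an edge to its endpoints' difference, ∂[p,q] = q − p.
As a 3×3 matrix over Z this has rank 2, with invariant factors (1,1).

From H_k ≅ ker(∂_k) / im(∂_{k+1}) we obtain:

  H_0: rank C_0 − rank ∂_1 = 3 − 2 = 1, and the invariant factors of ∂_1 are all 1, so H_0 ≅ Z.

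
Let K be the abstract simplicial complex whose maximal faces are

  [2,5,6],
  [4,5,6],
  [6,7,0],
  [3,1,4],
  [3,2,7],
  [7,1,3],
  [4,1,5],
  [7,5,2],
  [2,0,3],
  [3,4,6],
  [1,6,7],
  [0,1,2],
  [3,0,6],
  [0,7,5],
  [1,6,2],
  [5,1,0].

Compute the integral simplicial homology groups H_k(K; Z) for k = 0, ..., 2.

K has 8 vertices, 24 edges, 16 triangles.
rank ∂_0 = 0, rank ∂_1 = 7 ⇒ b_0 = 8 − 0 − 7 = 1; all invariant factors of ∂_1 are 1 so no torsion. So H_0 ≅ Z.
rank ∂_1 = 7, rank ∂_2 = 15 ⇒ b_1 = 24 − 7 − 15 = 2; all invariant factors of ∂_2 are 1 so no torsion. So H_1 ≅ Z^2.
rank ∂_2 = 15, rank ∂_3 = 0 ⇒ b_2 = 16 − 15 − 0 = 1. So H_2 ≅ Z.

H_0 = Z,  H_1 = Z^2,  H_2 = Z.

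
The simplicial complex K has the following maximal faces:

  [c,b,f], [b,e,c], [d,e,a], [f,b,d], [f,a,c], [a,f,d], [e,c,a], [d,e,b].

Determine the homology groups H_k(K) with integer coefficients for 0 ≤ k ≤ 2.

Fix the vertex order a < b < c < d < e < f and write every simplex with vertices in increasing order. Then dim K = 2 and the simplices of K are:

  0-simplices (6): a, b, c, d, e, f
  1-simplices (12): ac, ad, ae, af, bc, bd, be, bf, ce, cf, de, df
  2-simplices (8): ace, acf, ade, adf, bce, bcf, bde, bdf

Hence C_0 ≅ Z^6, C_1 ≅ Z^12, C_2 ≅ Z^8.

Boundary ∂_1: C_1 → C_0 maps an edge to its endpoints' difference, ∂[p,q] = q − p. For instance
  ∂bc = c − b.
The resulting 6×12 matrix has rank 5, and its Smith normal form has invariant factors (1,1,1,1,1).

The boundary map ∂_2: C_2 → C_1 sends each 2-simplex [p,q,r] to [q,r] − [p,r] + [p,q]. For instance
  ∂adf = df − af + ad,
  ∂acf = cf − af + ac.
As a 12×8 matrix over Z this has rank 7, with invariant factors (1,1,1,1,1,1,1).

Computing H_k = (kernel of ∂_k) / (image of ∂_{k+1}):

  H_0: rank C_0 − rank ∂_1 = 6 − 5 = 1, and the invariant factors of ∂_1 are all 1, so H_0 ≅ Z.
  H_1: rank ker ∂_1 − rank ∂_2 = (12 − 5) − 7 = 0, and the invariant factors of ∂_2 are all 1, so H_1 ≅ 0.
  H_2: rank ker ∂_2 − rank ∂_3 = (8 − 7) − 0 = 1, and there is no ∂_3, so H_2 ≅ Z.

H_0 ≅ Z,  H_1 = 0,  H_2 ≅ Z.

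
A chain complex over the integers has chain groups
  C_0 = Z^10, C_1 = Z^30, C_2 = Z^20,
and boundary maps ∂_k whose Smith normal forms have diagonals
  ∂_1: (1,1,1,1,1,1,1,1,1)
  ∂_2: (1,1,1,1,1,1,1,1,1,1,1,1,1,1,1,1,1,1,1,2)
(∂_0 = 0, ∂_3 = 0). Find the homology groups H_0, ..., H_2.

H_0: b_0 = 10 − 0 − 9 = 1; torsion from ∂_1 factors > 1: none. So H_0 = Z.
H_1: b_1 = 30 − 9 − 20 = 1; torsion from ∂_2 factors > 1: [2]. So H_1 = Z ⊕ Z/2.
H_2: b_2 = 20 − 20 − 0 = 0; torsion from ∂_3 factors > 1: none. So H_2 = 0.

H_0 = Z,  H_1 = Z ⊕ Z/2,  H_2 = 0.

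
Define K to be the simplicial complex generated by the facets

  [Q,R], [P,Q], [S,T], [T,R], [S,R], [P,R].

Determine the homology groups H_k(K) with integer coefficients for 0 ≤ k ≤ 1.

H_0 ≅ Z,  H_1 ≅ Z^2.

Order the vertices as P < Q < R < S < T. Listing each simplex with vertices in this order, K has dimension 1 with simplices:

  0-simplices (5): P, Q, R, S, T
  1-simplices (6): PQ, PR, QR, RS, RT, ST

Hence C_0 ≅ Z^5, C_1 ≅ Z^6.

Boundary ∂_1: C_1 → C_0 sends each edge [p,q] (with p < q) to q − p.
The 5×6 boundary matrix has rank 4 and Smith normal form diag(1,1,1,1).

Computing H_k = (kernel of ∂_k) / (image of ∂_{k+1}):

  H_0: rank C_0 − rank ∂_1 = 5 − 4 = 1, and the invariant factors of ∂_1 are all 1, so H_0 = Z.
  H_1: rank ker ∂_1 − rank ∂_2 = (6 − 4) − 0 = 2, and there is no ∂_2, so H_1 = Z^2.

As a check, the Euler characteristic is 5 − 6 = -1, which agrees with 1 − 2 = -1.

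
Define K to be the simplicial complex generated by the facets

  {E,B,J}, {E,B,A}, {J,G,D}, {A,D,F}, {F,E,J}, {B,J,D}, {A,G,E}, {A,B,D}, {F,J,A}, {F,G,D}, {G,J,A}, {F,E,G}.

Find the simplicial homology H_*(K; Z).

H_0 ≅ Z,  H_1 ≅ Z/2,  H_2 = 0.

We work with the vertex ordering A < B < D < E < F < G < J. The simplices of K, each written with vertices in increasing order, are:

  0-simplices (7): A, B, D, E, F, G, J
  1-simplices (18): AB, AD, AE, AF, AG, AJ, BD, BE, BJ, DF, DG, DJ, EF, EG, EJ, FG, FJ, GJ
  2-simplices (12): ABD, ABE, ADF, AEG, AFJ, AGJ, BDJ, BEJ, DFG, DGJ, EFG, EFJ

giving chain groups C_0 ≅ Z^7, C_1 ≅ Z^18, C_2 ≅ Z^12.

The boundary map ∂_1: C_1 → C_0 is given by ∂[p,q] = [q] − [p].
The 7×18 boundary matrix has rank 6 and Smith normal form diag(1,1,1,1,1,1).

∂_2: C_2 → C_1 sends each 2-simplex [p,q,r] to [q,r] − [p,r] + [p,q]. For instance
  ∂DGJ = GJ − DJ + DG,
  ∂ABD = BD − AD + AB.
This gives a 18×12 integer matrix of rank 12; reducing to Smith normal form yields diagonal entries (1,1,1,1,1,1,1,1,1,1,1,2).

Reading off H_k = ker ∂_k / im ∂_{k+1}:

  H_0: rank C_0 − rank ∂_1 = 7 − 6 = 1, and the invariant factors of ∂_1 are all 1, so H_0 = Z.
  H_1: rank ker ∂_1 − rank ∂_2 = (18 − 6) − 12 = 0, and ∂_2 has invariant factor 2 > 1, so H_1 = Z/2.
  H_2: rank ker ∂_2 − rank ∂_3 = (12 − 12) − 0 = 0, and there is no ∂_3, so H_2 = 0.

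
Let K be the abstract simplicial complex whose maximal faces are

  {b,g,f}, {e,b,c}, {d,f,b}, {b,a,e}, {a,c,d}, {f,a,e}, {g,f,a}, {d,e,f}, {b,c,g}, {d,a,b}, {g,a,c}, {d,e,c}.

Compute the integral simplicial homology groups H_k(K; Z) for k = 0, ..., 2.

H_0 = Z,  H_1 = Z/2,  H_2 = 0.

Fix the vertex order a < b < c < d < e < f < g and write every simplex with vertices in increasing order. Then dim K = 2 and the simplices of K are:

  0-simplices (7): a, b, c, d, e, f, g
  1-simplices (18): ab, ac, ad, ae, af, ag, bc, bd, be, bf, bg, cd, ce, cg, de, df, ef, fg
  2-simplices (12): abd, abe, acd, acg, aef, afg, bce, bcg, bdf, bfg, cde, def

so the chain groups are C_0 ≅ Z^7, C_1 ≅ Z^18, C_2 ≅ Z^12.

Boundary ∂_1: C_1 → C_0 is given by ∂[p,q] = [q] − [p]. For instance
  ∂ad = d − a.
As a 7×18 matrix over Z this has rank 6, with invariant factors (1,1,1,1,1,1).

Boundary ∂_2: C_2 → C_1 maps a triangle to the signed sum of its edges. For instance
  ∂afg = fg − ag + af,
  ∂bfg = fg − bg + bf.
The 18×12 boundary matrix has rank 12 and Smith normal form diag(1,1,1,1,1,1,1,1,1,1,1,2).

Computing H_k = (kernel of ∂_k) / (image of ∂_{k+1}):

  H_0: rank C_0 − rank ∂_1 = 7 − 6 = 1, and the invariant factors of ∂_1 are all 1, so H_0 ≅ Z.
  H_1: rank ker ∂_1 − rank ∂_2 = (18 − 6) − 12 = 0, and ∂_2 has invariant factor 2 > 1, so H_1 ≅ Z/2.
  H_2: rank ker ∂_2 − rank ∂_3 = (12 − 12) − 0 = 0, and there is no ∂_3, so H_2 ≅ 0.

As a check, the Euler characteristic is 7 − 18 + 12 = 1, which agrees with 1 − 0 + 0 = 1.
(K is a triangulation of the real projective plane RP^2.)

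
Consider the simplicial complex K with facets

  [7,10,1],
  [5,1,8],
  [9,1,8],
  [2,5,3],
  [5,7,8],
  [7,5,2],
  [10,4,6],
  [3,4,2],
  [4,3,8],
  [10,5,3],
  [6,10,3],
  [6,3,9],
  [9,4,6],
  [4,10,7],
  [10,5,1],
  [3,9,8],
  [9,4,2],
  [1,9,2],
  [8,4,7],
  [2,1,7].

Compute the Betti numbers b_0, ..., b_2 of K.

b_0 = 1, b_1 = 1, b_2 = 0.

K has 10 vertices, 30 edges, 20 triangles.
rank ∂_0 = 0, rank ∂_1 = 9 ⇒ b_0 = 10 − 0 − 9 = 1; all invariant factors of ∂_1 are 1 so no torsion. So H_0 = Z.
rank ∂_1 = 9, rank ∂_2 = 20 ⇒ b_1 = 30 − 9 − 20 = 1; ∂_2 has invariant factor(s) [2] giving torsion. So H_1 = Z × Z/2.
rank ∂_2 = 20, rank ∂_3 = 0 ⇒ b_2 = 20 − 20 − 0 = 0. So H_2 = 0.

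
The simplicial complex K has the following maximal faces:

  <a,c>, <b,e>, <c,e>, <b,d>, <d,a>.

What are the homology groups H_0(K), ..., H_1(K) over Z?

Take the total order a < b < c < d < e on the vertex set. Then K (dimension 1) consists of the simplices:

  0-simplices (5): a, b, c, d, e
  1-simplices (5): ac, ad, bd, be, ce

so the chain groups are C_0 ≅ Z^5, C_1 ≅ Z^5.

Boundary ∂_1: C_1 → C_0 is given by ∂[p,q] = [q] − [p]. For instance
  ∂ce = e − c.
As a 5×5 matrix over Z this has rank 4, with invariant factors (1,1,1,1).

Now H_k = ker ∂_k / im ∂_{k+1}, so:

  H_0: rank C_0 − rank ∂_1 = 5 − 4 = 1, and the invariant factors of ∂_1 are all 1, so H_0 ≅ Z.
  H_1: rank ker ∂_1 − rank ∂_2 = (5 − 4) − 0 = 1, and there is no ∂_2, so H_1 ≅ Z.

H_0 = Z,  H_1 = Z.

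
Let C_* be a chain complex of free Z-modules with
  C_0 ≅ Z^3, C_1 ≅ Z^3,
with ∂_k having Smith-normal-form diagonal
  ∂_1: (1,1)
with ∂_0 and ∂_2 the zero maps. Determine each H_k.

H_0: b_0 = 3 − 0 − 2 = 1; torsion from ∂_1 factors > 1: none. So H_0 ≅ Z.
H_1: b_1 = 3 − 2 − 0 = 1; torsion from ∂_2 factors > 1: none. So H_1 ≅ Z.

H_0 ≅ Z,  H_1 ≅ Z.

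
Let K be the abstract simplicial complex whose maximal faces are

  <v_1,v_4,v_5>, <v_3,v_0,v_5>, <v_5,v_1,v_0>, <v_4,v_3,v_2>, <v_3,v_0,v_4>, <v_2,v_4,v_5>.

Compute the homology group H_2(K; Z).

We work with the vertex ordering v_0 < v_1 < v_2 < v_3 < v_4 < v_5. The simplices of K, each written with vertices in increasing order, are:

  0-simplices (6): [v_0], [v_1], [v_2], [v_3], [v_4], [v_5]
  1-simplices (12): [v_0,v_1], [v_0,v_3], [v_0,v_4], [v_0,v_5], [v_1,v_4], [v_1,v_5], [v_2,v_3], [v_2,v_4], [v_2,v_5], [v_3,v_4], [v_3,v_5], [v_4,v_5]
  2-simplices (6): [v_0,v_1,v_5], [v_0,v_3,v_4], [v_0,v_3,v_5], [v_1,v_4,v_5], [v_2,v_3,v_4], [v_2,v_4,v_5]

Hence C_0 ≅ Z^6, C_1 ≅ Z^12, C_2 ≅ Z^6.

Boundary ∂_1: C_1 → C_0 maps an edge to its endpoints' difference, ∂[p,q] = q − p. For instance
  ∂[v_2,v_4] = [v_4] − [v_2].
The resulting 6×12 matrix has rank 5, and its Smith normal form has invariant factors (1,1,1,1,1).

Boundary ∂_2: C_2 → C_1 maps a triangle to the signed sum of its edges. For instance
  ∂[v_1,v_4,v_5] = [v_4,v_5] − [v_1,v_5] + [v_1,v_4],
  ∂[v_0,v_3,v_4] = [v_3,v_4] − [v_0,v_4] + [v_0,v_3].
The resulting 12×6 matrix has rank 6, and its Smith normal form has invariant factors (1,1,1,1,1,1).

Now H_k = ker ∂_k / im ∂_{k+1}, so:

  H_2: rank ker ∂_2 − rank ∂_3 = (6 − 6) − 0 = 0, and there is no ∂_3, so H_2 ≅ 0.

H_2 = 0.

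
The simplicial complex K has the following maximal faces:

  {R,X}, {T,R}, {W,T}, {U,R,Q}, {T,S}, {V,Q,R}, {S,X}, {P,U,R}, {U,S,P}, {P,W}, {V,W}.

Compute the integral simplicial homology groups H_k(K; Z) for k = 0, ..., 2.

H_0 = Z,  H_1 = Z^4,  H_2 = 0.

We work with the vertex ordering P < Q < R < S < T < U < V < W < X. The simplices of K, each written with vertices in increasing order, are:

  0-simplices (9): P, Q, R, S, T, U, V, W, X
  1-simplices (16): PR, PS, PU, PW, QR, QU, QV, RT, RU, RV, RX, ST, SU, SX, TW, VW
  2-simplices (4): PRU, PSU, QRU, QRV

Hence C_0 ≅ Z^9, C_1 ≅ Z^16, C_2 ≅ Z^4.

∂_1: C_1 → C_0 is given by ∂[p,q] = [q] − [p]. For instance
  ∂TW = W − T.
This gives a 9×16 integer matrix of rank 8; reducing to Smith normal form yields diagonal entries (1,1,1,1,1,1,1,1).

∂_2: C_2 → C_1 sends each 2-simplex [p,q,r] to [q,r] − [p,r] + [p,q]. For instance
  ∂QRU = RU − QU + QR,
  ∂PSU = SU − PU + PS.
As a 16×4 matrix over Z this has rank 4, with invariant factors (1,1,1,1).

Now H_k = ker ∂_k / im ∂_{k+1}, so:

  H_0: rank C_0 − rank ∂_1 = 9 − 8 = 1, and the invariant factors of ∂_1 are all 1, so H_0 ≅ Z.
  H_1: rank ker ∂_1 − rank ∂_2 = (16 − 8) − 4 = 4, and the invariant factors of ∂_2 are all 1, so H_1 ≅ Z^4.
  H_2: rank ker ∂_2 − rank ∂_3 = (4 − 4) − 0 = 0, and there is no ∂_3, so H_2 ≅ 0.

As a check, the Euler characteristic is 9 − 16 + 4 = -3, which agrees with 1 − 4 + 0 = -3.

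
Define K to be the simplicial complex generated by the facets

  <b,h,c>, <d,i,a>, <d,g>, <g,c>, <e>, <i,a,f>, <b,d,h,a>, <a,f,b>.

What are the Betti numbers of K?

b_0 = 2, b_1 = 1, b_2 = 0, b_3 = 0.

Fix the vertex order a < b < c < d < e < f < g < h < i and write every simplex with vertices in increasing order. Then dim K = 3 and the simplices of K are:

  0-simplices (9): a, b, c, d, e, f, g, h, i
  1-simplices (15): ab, ad, af, ah, ai, bc, bd, bf, bh, cg, ch, dg, dh, di, fi
  2-simplices (8): abd, abf, abh, adh, adi, afi, bch, bdh
  3-simplices (1): abdh

so the chain groups are C_0 ≅ Z^9, C_1 ≅ Z^15, C_2 ≅ Z^8, C_3 ≅ Z^1.

The boundary map ∂_1: C_1 → C_0 maps an edge to its endpoints' difference, ∂[p,q] = q − p.
This gives a 9×15 integer matrix of rank 7; reducing to Smith normal form yields diagonal entries (1,1,1,1,1,1,1).

The boundary map ∂_2: C_2 → C_1 sends each 2-simplex [p,q,r] to [q,r] − [p,r] + [p,q]. For instance
  ∂bdh = dh − bh + bd,
  ∂adh = dh − ah + ad.
As a 15×8 matrix over Z this has rank 7, with invariant factors (1,1,1,1,1,1,1).

Boundary ∂_3: C_3 → C_2 sends each 3-simplex σ to the alternating sum Σ_i (−1)^i (σ with its i-th vertex removed). For instance
  ∂abdh = bdh − adh + abh − abd.
The resulting 8×1 matrix has rank 1, and its Smith normal form has invariant factors (1).

Reading off H_k = ker ∂_k / im ∂_{k+1}:

  H_0: rank C_0 − rank ∂_1 = 9 − 7 = 2, and the invariant factors of ∂_1 are all 1, so H_0 ≅ Z^2.
  H_1: rank ker ∂_1 − rank ∂_2 = (15 − 7) − 7 = 1, and the invariant factors of ∂_2 are all 1, so H_1 ≅ Z.
  H_2: rank ker ∂_2 − rank ∂_3 = (8 − 7) − 1 = 0, and the invariant factors of ∂_3 are all 1, so H_2 ≅ 0.
  H_3: rank ker ∂_3 − rank ∂_4 = (1 − 1) − 0 = 0, and there is no ∂_4, so H_3 ≅ 0.

As a check, the Euler characteristic is 9 − 15 + 8 − 1 = 1, which agrees with 2 − 1 + 0 − 0 = 1.

Hence the Betti numbers are b_0 = 2, b_1 = 1, b_2 = 0, b_3 = 0.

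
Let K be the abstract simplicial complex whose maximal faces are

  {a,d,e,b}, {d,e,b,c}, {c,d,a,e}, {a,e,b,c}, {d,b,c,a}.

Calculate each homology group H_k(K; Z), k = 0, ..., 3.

Order the vertices as a < b < c < d < e. Listing each simplex with vertices in this order, K has dimension 3 with simplices:

  0-simplices (5): a, b, c, d, e
  1-simplices (10): ab, ac, ad, ae, bc, bd, be, cd, ce, de
  2-simplices (10): abc, abd, abe, acd, ace, ade, bcd, bce, bde, cde
  3-simplices (5): abcd, abce, abde, acde, bcde

giving chain groups C_0 ≅ Z^5, C_1 ≅ Z^10, C_2 ≅ Z^10, C_3 ≅ Z^5.

∂_1: C_1 → C_0 sends each edge [p,q] (with p < q) to q − p.
As a 5×10 matrix over Z this has rank 4, with invariant factors (1,1,1,1).

The boundary map ∂_2: C_2 → C_1 maps a triangle to the signed sum of its edges. For instance
  ∂ade = de − ae + ad,
  ∂abc = bc − ac + ab.
This gives a 10×10 integer matrix of rank 6; reducing to Smith normal form yields diagonal entries (1,1,1,1,1,1).

The boundary map ∂_3: C_3 → C_2 sends each 3-simplex σ to the alternating sum Σ_i (−1)^i (σ with its i-th vertex removed). For instance
  ∂abde = bde − ade + abe − abd,
  ∂abce = bce − ace + abe − abc.
The 10×5 boundary matrix has rank 4 and Smith normal form diag(1,1,1,1).

Now H_k = ker ∂_k / im ∂_{k+1}, so:

  H_0: rank C_0 − rank ∂_1 = 5 − 4 = 1, and the invariant factors of ∂_1 are all 1, so H_0 = Z.
  H_1: rank ker ∂_1 − rank ∂_2 = (10 − 4) − 6 = 0, and the invariant factors of ∂_2 are all 1, so H_1 = 0.
  H_2: rank ker ∂_2 − rank ∂_3 = (10 − 6) − 4 = 0, and the invariant factors of ∂_3 are all 1, so H_2 = 0.
  H_3: rank ker ∂_3 − rank ∂_4 = (5 − 4) − 0 = 1, and there is no ∂_4, so H_3 = Z.

(K is a triangulation of the 3-sphere S^3.)

H_0 ≅ Z,  H_1 = 0,  H_2 = 0,  H_3 ≅ Z.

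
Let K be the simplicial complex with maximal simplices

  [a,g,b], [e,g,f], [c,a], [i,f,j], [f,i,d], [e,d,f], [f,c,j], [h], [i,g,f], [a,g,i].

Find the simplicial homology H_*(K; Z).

H_0 ≅ Z^2,  H_1 ≅ Z,  H_2 = 0.

Fix the vertex order a < b < c < d < e < f < g < h < i < j and write every simplex with vertices in increasing order. Then dim K = 2 and the simplices of K are:

  0-simplices (10): a, b, c, d, e, f, g, h, i, j
  1-simplices (17): ab, ac, ag, ai, bg, cf, cj, de, df, di, ef, eg, fg, fi, fj, gi, ij
  2-simplices (8): abg, agi, cfj, def, dfi, efg, fgi, fij

giving chain groups C_0 ≅ Z^10, C_1 ≅ Z^17, C_2 ≅ Z^8.

The boundary map ∂_1: C_1 → C_0 sends each edge [p,q] (with p < q) to q − p.
The 10×17 boundary matrix has rank 8 and Smith normal form diag(1,1,1,1,1,1,1,1).

∂_2: C_2 → C_1 acts by ∂[p,q,r] = [q,r] − [p,r] + [p,q]. For instance
  ∂fij = ij − fj + fi,
  ∂agi = gi − ai + ag.
The resulting 17×8 matrix has rank 8, and its Smith normal form has invariant factors (1,1,1,1,1,1,1,1).

Reading off H_k = ker ∂_k / im ∂_{k+1}:

  H_0: rank C_0 − rank ∂_1 = 10 − 8 = 2, and the invariant factors of ∂_1 are all 1, so H_0 ≅ Z^2.
  H_1: rank ker ∂_1 − rank ∂_2 = (17 − 8) − 8 = 1, and the invariant factors of ∂_2 are all 1, so H_1 ≅ Z.
  H_2: rank ker ∂_2 − rank ∂_3 = (8 − 8) − 0 = 0, and there is no ∂_3, so H_2 ≅ 0.

As a check, the Euler characteristic is 10 − 17 + 8 = 1, which agrees with 2 − 1 + 0 = 1.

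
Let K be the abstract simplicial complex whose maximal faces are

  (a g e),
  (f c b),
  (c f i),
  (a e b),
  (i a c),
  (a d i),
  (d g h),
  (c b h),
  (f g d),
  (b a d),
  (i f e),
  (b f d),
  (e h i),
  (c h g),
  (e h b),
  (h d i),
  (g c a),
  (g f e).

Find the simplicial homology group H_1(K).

K has 9 vertices, 27 edges, 18 triangles.
rank ∂_1 = 8, rank ∂_2 = 17 ⇒ b_1 = 27 − 8 − 17 = 2; all invariant factors of ∂_2 are 1 so no torsion. So H_1 = Z^2.

H_1 = Z^2.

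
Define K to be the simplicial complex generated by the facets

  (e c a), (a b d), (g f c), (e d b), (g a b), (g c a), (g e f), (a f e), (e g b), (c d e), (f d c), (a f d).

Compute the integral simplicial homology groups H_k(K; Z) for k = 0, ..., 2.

H_0 ≅ Z,  H_1 ≅ Z/2,  H_2 = 0.

K has 7 vertices, 18 edges, 12 triangles.
rank ∂_0 = 0, rank ∂_1 = 6 ⇒ b_0 = 7 − 0 − 6 = 1; all invariant factors of ∂_1 are 1 so no torsion. So H_0 = Z.
rank ∂_1 = 6, rank ∂_2 = 12 ⇒ b_1 = 18 − 6 − 12 = 0; ∂_2 has invariant factor(s) [2] giving torsion. So H_1 = Z/2.
rank ∂_2 = 12, rank ∂_3 = 0 ⇒ b_2 = 12 − 12 − 0 = 0. So H_2 = 0.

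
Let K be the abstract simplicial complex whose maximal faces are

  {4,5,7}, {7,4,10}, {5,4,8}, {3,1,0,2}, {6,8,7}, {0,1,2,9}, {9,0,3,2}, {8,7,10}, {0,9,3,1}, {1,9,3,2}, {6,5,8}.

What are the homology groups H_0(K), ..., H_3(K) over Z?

H_0 ≅ Z^2,  H_1 ≅ Z,  H_2 = 0,  H_3 ≅ Z.

Order the vertices as 0 < 1 < 2 < 3 < 4 < 5 < 6 < 7 < 8 < 9 < 10. Listing each simplex with vertices in this order, K has dimension 3 with simplices:

  0-simplices (11): [0], [1], [2], [3], [4], [5], [6], [7], [8], [9], [10]
  1-simplices (22): [0,1], [0,2], [0,3], [0,9], [1,2], [1,3], [1,9], [2,3], [2,9], [3,9], [4,5], [4,7], [4,8], [4,10], [5,6], [5,7], [5,8], [6,7], [6,8], [7,8], [7,10], [8,10]
  2-simplices (16): [0,1,2], [0,1,3], [0,1,9], [0,2,3], [0,2,9], [0,3,9], [1,2,3], [1,2,9], [1,3,9], [2,3,9], [4,5,7], [4,5,8], [4,7,10], [5,6,8], [6,7,8], [7,8,10]
  3-simplices (5): [0,1,2,3], [0,1,2,9], [0,1,3,9], [0,2,3,9], [1,2,3,9]

giving chain groups C_0 ≅ Z^11, C_1 ≅ Z^22, C_2 ≅ Z^16, C_3 ≅ Z^5.

The boundary map ∂_1: C_1 → C_0 is given by ∂[p,q] = [q] − [p].
As a 11×22 matrix over Z this has rank 9, with invariant factors (1,1,1,1,1,1,1,1,1).

∂_2: C_2 → C_1 maps a triangle to the signed sum of its edges. For instance
  ∂[0,2,3] = [2,3] − [0,3] + [0,2],
  ∂[0,2,9] = [2,9] − [0,9] + [0,2].
The resulting 22×16 matrix has rank 12, and its Smith normal form has invariant factors (1,1,1,1,1,1,1,1,1,1,1,1).

The boundary map ∂_3: C_3 → C_2 sends each 3-simplex σ to the alternating sum Σ_i (−1)^i (σ with its i-th vertex removed). For instance
  ∂[0,1,2,9] = [1,2,9] − [0,2,9] + [0,1,9] − [0,1,2],
  ∂[0,2,3,9] = [2,3,9] − [0,3,9] + [0,2,9] − [0,2,3].
The resulting 16×5 matrix has rank 4, and its Smith normal form has invariant factors (1,1,1,1).

Computing H_k = (kernel of ∂_k) / (image of ∂_{k+1}):

  H_0: rank C_0 − rank ∂_1 = 11 − 9 = 2, and the invariant factors of ∂_1 are all 1, so H_0 ≅ Z^2.
  H_1: rank ker ∂_1 − rank ∂_2 = (22 − 9) − 12 = 1, and the invariant factors of ∂_2 are all 1, so H_1 ≅ Z.
  H_2: rank ker ∂_2 − rank ∂_3 = (16 − 12) − 4 = 0, and the invariant factors of ∂_3 are all 1, so H_2 ≅ 0.
  H_3: rank ker ∂_3 − rank ∂_4 = (5 − 4) − 0 = 1, and there is no ∂_4, so H_3 ≅ Z.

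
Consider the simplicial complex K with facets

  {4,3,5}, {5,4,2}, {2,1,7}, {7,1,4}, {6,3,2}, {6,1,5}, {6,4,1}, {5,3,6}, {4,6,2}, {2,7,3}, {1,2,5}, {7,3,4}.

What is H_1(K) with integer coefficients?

H_1 ≅ Z/2.

We work with the vertex ordering 1 < 2 < 3 < 4 < 5 < 6 < 7. The simplices of K, each written with vertices in increasing order, are:

  0-simplices (7): [1], [2], [3], [4], [5], [6], [7]
  1-simplices (18): [1,2], [1,4], [1,5], [1,6], [1,7], [2,3], [2,4], [2,5], [2,6], [2,7], [3,4], [3,5], [3,6], [3,7], [4,5], [4,6], [4,7], [5,6]
  2-simplices (12): [1,2,5], [1,2,7], [1,4,6], [1,4,7], [1,5,6], [2,3,6], [2,3,7], [2,4,5], [2,4,6], [3,4,5], [3,4,7], [3,5,6]

Hence C_0 ≅ Z^7, C_1 ≅ Z^18, C_2 ≅ Z^12.

The boundary map ∂_1: C_1 → C_0 maps an edge to its endpoints' difference, ∂[p,q] = q − p.
This gives a 7×18 integer matrix of rank 6; reducing to Smith normal form yields diagonal entries (1,1,1,1,1,1).

Boundary ∂_2: C_2 → C_1 acts by ∂[p,q,r] = [q,r] − [p,r] + [p,q]. For instance
  ∂[3,4,7] = [4,7] − [3,7] + [3,4],
  ∂[1,5,6] = [5,6] − [1,6] + [1,5].
As a 18×12 matrix over Z this has rank 12, with invariant factors (1,1,1,1,1,1,1,1,1,1,1,2).

Reading off H_k = ker ∂_k / im ∂_{k+1}:

  H_1: rank ker ∂_1 − rank ∂_2 = (18 − 6) − 12 = 0, and ∂_2 has invariant factor 2 > 1, so H_1 = Z/2.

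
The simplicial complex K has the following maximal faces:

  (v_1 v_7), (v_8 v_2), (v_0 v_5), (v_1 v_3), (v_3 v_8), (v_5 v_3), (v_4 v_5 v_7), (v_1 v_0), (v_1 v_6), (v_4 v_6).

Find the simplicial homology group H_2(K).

We work with the vertex ordering v_0 < v_1 < v_2 < v_3 < v_4 < v_5 < v_6 < v_7 < v_8. The simplices of K, each written with vertices in increasing order, are:

  0-simplices (9): [v_0], [v_1], [v_2], [v_3], [v_4], [v_5], [v_6], [v_7], [v_8]
  1-simplices (12): [v_0,v_1], [v_0,v_5], [v_1,v_3], [v_1,v_6], [v_1,v_7], [v_2,v_8], [v_3,v_5], [v_3,v_8], [v_4,v_5], [v_4,v_6], [v_4,v_7], [v_5,v_7]
  2-simplices (1): [v_4,v_5,v_7]

Hence C_0 ≅ Z^9, C_1 ≅ Z^12, C_2 ≅ Z^1.

The boundary map ∂_1: C_1 → C_0 is given by ∂[p,q] = [q] − [p].
As a 9×12 matrix over Z this has rank 8, with invariant factors (1,1,1,1,1,1,1,1).

∂_2: C_2 → C_1 maps a triangle to the signed sum of its edges. For instance
  ∂[v_4,v_5,v_7] = [v_5,v_7] − [v_4,v_7] + [v_4,v_5].
This gives a 12×1 integer matrix of rank 1; reducing to Smith normal form yields diagonal entries (1).

Computing H_k = (kernel of ∂_k) / (image of ∂_{k+1}):

  H_2: rank ker ∂_2 − rank ∂_3 = (1 − 1) − 0 = 0, and there is no ∂_3, so H_2 = 0.

H_2 = 0.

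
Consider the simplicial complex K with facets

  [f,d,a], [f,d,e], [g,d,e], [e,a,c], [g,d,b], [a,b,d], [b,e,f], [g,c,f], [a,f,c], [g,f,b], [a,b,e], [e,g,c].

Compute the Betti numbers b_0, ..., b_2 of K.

Order the vertices as a < b < c < d < e < f < g. Listing each simplex with vertices in this order, K has dimension 2 with simplices:

  0-simplices (7): a, b, c, d, e, f, g
  1-simplices (18): ab, ac, ad, ae, af, bd, be, bf, bg, ce, cf, cg, de, df, dg, ef, eg, fg
  2-simplices (12): abd, abe, ace, acf, adf, bdg, bef, bfg, ceg, cfg, def, deg

so the chain groups are C_0 ≅ Z^7, C_1 ≅ Z^18, C_2 ≅ Z^12.

The boundary map ∂_1: C_1 → C_0 maps an edge to its endpoints' difference, ∂[p,q] = q − p.
As a 7×18 matrix over Z this has rank 6, with invariant factors (1,1,1,1,1,1).

Boundary ∂_2: C_2 → C_1 acts by ∂[p,q,r] = [q,r] − [p,r] + [p,q]. For instance
  ∂def = ef − df + de,
  ∂abe = be − ae + ab.
The resulting 18×12 matrix has rank 12, and its Smith normal form has invariant factors (1,1,1,1,1,1,1,1,1,1,1,2).

Reading off H_k = ker ∂_k / im ∂_{k+1}:

  H_0: rank C_0 − rank ∂_1 = 7 − 6 = 1, and the invariant factors of ∂_1 are all 1, so H_0 = Z.
  H_1: rank ker ∂_1 − rank ∂_2 = (18 − 6) − 12 = 0, and ∂_2 has invariant factor 2 > 1, so H_1 = Z/2.
  H_2: rank ker ∂_2 − rank ∂_3 = (12 − 12) − 0 = 0, and there is no ∂_3, so H_2 = 0.

Hence the Betti numbers are b_0 = 1, b_1 = 0, b_2 = 0.

b_0 = 1, b_1 = 0, b_2 = 0.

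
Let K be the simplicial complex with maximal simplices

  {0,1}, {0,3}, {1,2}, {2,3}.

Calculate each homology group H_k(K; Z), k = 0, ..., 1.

H_0 = Z,  H_1 = Z.

Fix the vertex order 0 < 1 < 2 < 3 and write every simplex with vertices in increasing order. Then dim K = 1 and the simplices of K are:

  0-simplices (4): [0], [1], [2], [3]
  1-simplices (4): [0,1], [0,3], [1,2], [2,3]

so the chain groups are C_0 ≅ Z^4, C_1 ≅ Z^4.

Boundary ∂_1: C_1 → C_0 sends each edge [p,q] (with p < q) to q − p. For instance
  ∂[2,3] = [3] − [2].
This gives a 4×4 integer matrix of rank 3; reducing to Smith normal form yields diagonal entries (1,1,1).

Reading off H_k = ker ∂_k / im ∂_{k+1}:

  H_0: rank C_0 − rank ∂_1 = 4 − 3 = 1, and the invariant factors of ∂_1 are all 1, so H_0 ≅ Z.
  H_1: rank ker ∂_1 − rank ∂_2 = (4 − 3) − 0 = 1, and there is no ∂_2, so H_1 ≅ Z.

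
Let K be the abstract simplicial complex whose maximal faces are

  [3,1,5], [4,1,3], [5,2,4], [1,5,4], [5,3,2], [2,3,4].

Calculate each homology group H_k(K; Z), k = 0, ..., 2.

Take the total order 1 < 2 < 3 < 4 < 5 on the vertex set. Then K (dimension 2) consists of the simplices:

  0-simplices (5): [1], [2], [3], [4], [5]
  1-simplices (9): [1,3], [1,4], [1,5], [2,3], [2,4], [2,5], [3,4], [3,5], [4,5]
  2-simplices (6): [1,3,4], [1,3,5], [1,4,5], [2,3,4], [2,3,5], [2,4,5]

so the chain groups are C_0 ≅ Z^5, C_1 ≅ Z^9, C_2 ≅ Z^6.

Boundary ∂_1: C_1 → C_0 is given by ∂[p,q] = [q] − [p].
The 5×9 boundary matrix has rank 4 and Smith normal form diag(1,1,1,1).

∂_2: C_2 → C_1 maps a triangle to the signed sum of its edges. For instance
  ∂[2,4,5] = [4,5] − [2,5] + [2,4],
  ∂[2,3,5] = [3,5] − [2,5] + [2,3].
This gives a 9×6 integer matrix of rank 5; reducing to Smith normal form yields diagonal entries (1,1,1,1,1).

Computing H_k = (kernel of ∂_k) / (image of ∂_{k+1}):

  H_0: rank C_0 − rank ∂_1 = 5 − 4 = 1, and the invariant factors of ∂_1 are all 1, so H_0 ≅ Z.
  H_1: rank ker ∂_1 − rank ∂_2 = (9 − 4) − 5 = 0, and the invariant factors of ∂_2 are all 1, so H_1 ≅ 0.
  H_2: rank ker ∂_2 − rank ∂_3 = (6 − 5) − 0 = 1, and there is no ∂_3, so H_2 ≅ Z.

H_0 = Z,  H_1 = 0,  H_2 = Z.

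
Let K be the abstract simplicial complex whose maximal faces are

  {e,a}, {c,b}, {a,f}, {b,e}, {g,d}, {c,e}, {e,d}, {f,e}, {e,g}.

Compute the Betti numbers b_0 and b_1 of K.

b_0 = 1, b_1 = 3.

Order the vertices as a < b < c < d < e < f < g. Listing each simplex with vertices in this order, K has dimension 1 with simplices:

  0-simplices (7): a, b, c, d, e, f, g
  1-simplices (9): ae, af, bc, be, ce, de, dg, ef, eg

so the chain groups are C_0 ≅ Z^7, C_1 ≅ Z^9.

The boundary map ∂_1: C_1 → C_0 sends each edge [p,q] (with p < q) to q − p. For instance
  ∂eg = g − e.
As a 7×9 matrix over Z this has rank 6, with invariant factors (1,1,1,1,1,1).

Now H_k = ker ∂_k / im ∂_{k+1}, so:

  H_0: rank C_0 − rank ∂_1 = 7 − 6 = 1, and the invariant factors of ∂_1 are all 1, so H_0 = Z.
  H_1: rank ker ∂_1 − rank ∂_2 = (9 − 6) − 0 = 3, and there is no ∂_2, so H_1 = Z^3.

As a check, the Euler characteristic is 7 − 9 = -2, which agrees with 1 − 3 = -2.

Hence the Betti numbers are b_0 = 1, b_1 = 3.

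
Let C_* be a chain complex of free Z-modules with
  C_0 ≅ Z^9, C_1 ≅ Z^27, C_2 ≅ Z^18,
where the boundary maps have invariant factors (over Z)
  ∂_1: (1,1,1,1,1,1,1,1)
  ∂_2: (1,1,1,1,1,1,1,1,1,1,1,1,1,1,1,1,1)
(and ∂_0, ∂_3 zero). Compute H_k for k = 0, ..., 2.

H_0: b_0 = 9 − 0 − 8 = 1; torsion from ∂_1 factors > 1: none. So H_0 ≅ Z.
H_1: b_1 = 27 − 8 − 17 = 2; torsion from ∂_2 factors > 1: none. So H_1 ≅ Z^2.
H_2: b_2 = 18 − 17 − 0 = 1; torsion from ∂_3 factors > 1: none. So H_2 ≅ Z.

H_0 ≅ Z,  H_1 ≅ Z^2,  H_2 ≅ Z.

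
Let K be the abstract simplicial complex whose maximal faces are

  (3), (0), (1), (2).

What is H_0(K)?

Order the vertices as 0 < 1 < 2 < 3. Listing each simplex with vertices in this order, K has dimension 0 with simplices:

  0-simplices (4): [0], [1], [2], [3]

Hence C_0 ≅ Z^4.

Computing H_k = (kernel of ∂_k) / (image of ∂_{k+1}):

  H_0: rank C_0 − rank ∂_1 = 4 − 0 = 4, and there is no ∂_1, so H_0 ≅ Z^4.

(K is a triangulation of a set of 4 points.)

H_0 ≅ Z^4.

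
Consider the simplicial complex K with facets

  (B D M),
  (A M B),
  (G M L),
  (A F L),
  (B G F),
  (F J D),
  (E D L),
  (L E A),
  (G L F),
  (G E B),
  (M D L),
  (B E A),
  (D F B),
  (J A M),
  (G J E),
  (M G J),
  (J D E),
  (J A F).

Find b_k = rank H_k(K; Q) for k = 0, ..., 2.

Order the vertices as A < B < D < E < F < G < J < L < M. Listing each simplex with vertices in this order, K has dimension 2 with simplices:

  0-simplices (9): A, B, D, E, F, G, J, L, M
  1-simplices (27): AB, AE, AF, AJ, AL, AM, BD, BE, BF, BG, BM, DE, DF, DJ, DL, DM, EG, EJ, EL, FG, FJ, FL, GJ, GL, GM, JM, LM
  2-simplices (18): ABE, ABM, AEL, AFJ, AFL, AJM, BDF, BDM, BEG, BFG, DEJ, DEL, DFJ, DLM, EGJ, FGL, GJM, GLM

so the chain groups are C_0 ≅ Z^9, C_1 ≅ Z^27, C_2 ≅ Z^18.

Boundary ∂_1: C_1 → C_0 is given by ∂[p,q] = [q] − [p]. For instance
  ∂FJ = J − F.
This gives a 9×27 integer matrix of rank 8; reducing to Smith normal form yields diagonal entries (1,1,1,1,1,1,1,1).

The boundary map ∂_2: C_2 → C_1 acts by ∂[p,q,r] = [q,r] − [p,r] + [p,q]. For instance
  ∂GLM = LM − GM + GL,
  ∂AFJ = FJ − AJ + AF.
This gives a 27×18 integer matrix of rank 17; reducing to Smith normal form yields diagonal entries (1,1,1,1,1,1,1,1,1,1,1,1,1,1,1,1,1).

Computing H_k = (kernel of ∂_k) / (image of ∂_{k+1}):

  H_0: rank C_0 − rank ∂_1 = 9 − 8 = 1, and the invariant factors of ∂_1 are all 1, so H_0 ≅ Z.
  H_1: rank ker ∂_1 − rank ∂_2 = (27 − 8) − 17 = 2, and the invariant factors of ∂_2 are all 1, so H_1 ≅ Z^2.
  H_2: rank ker ∂_2 − rank ∂_3 = (18 − 17) − 0 = 1, and there is no ∂_3, so H_2 ≅ Z.

(K is a triangulation of the torus T^2.)

Hence the Betti numbers are b_0 = 1, b_1 = 2, b_2 = 1.

b_0 = 1, b_1 = 2, b_2 = 1.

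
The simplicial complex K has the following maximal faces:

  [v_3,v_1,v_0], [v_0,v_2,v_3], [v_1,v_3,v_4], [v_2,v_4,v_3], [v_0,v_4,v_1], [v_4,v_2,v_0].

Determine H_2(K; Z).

H_2 ≅ Z.

We work with the vertex ordering v_0 < v_1 < v_2 < v_3 < v_4. The simplices of K, each written with vertices in increasing order, are:

  0-simplices (5): [v_0], [v_1], [v_2], [v_3], [v_4]
  1-simplices (9): [v_0,v_1], [v_0,v_2], [v_0,v_3], [v_0,v_4], [v_1,v_3], [v_1,v_4], [v_2,v_3], [v_2,v_4], [v_3,v_4]
  2-simplices (6): [v_0,v_1,v_3], [v_0,v_1,v_4], [v_0,v_2,v_3], [v_0,v_2,v_4], [v_1,v_3,v_4], [v_2,v_3,v_4]

giving chain groups C_0 ≅ Z^5, C_1 ≅ Z^9, C_2 ≅ Z^6.

The boundary map ∂_1: C_1 → C_0 maps an edge to its endpoints' difference, ∂[p,q] = q − p.
As a 5×9 matrix over Z this has rank 4, with invariant factors (1,1,1,1).

The boundary map ∂_2: C_2 → C_1 acts by ∂[p,q,r] = [q,r] − [p,r] + [p,q]. For instance
  ∂[v_0,v_1,v_3] = [v_1,v_3] − [v_0,v_3] + [v_0,v_1],
  ∂[v_2,v_3,v_4] = [v_3,v_4] − [v_2,v_4] + [v_2,v_3].
This gives a 9×6 integer matrix of rank 5; reducing to Smith normal form yields diagonal entries (1,1,1,1,1).

Reading off H_k = ker ∂_k / im ∂_{k+1}:

  H_2: rank ker ∂_2 − rank ∂_3 = (6 − 5) − 0 = 1, and there is no ∂_3, so H_2 ≅ Z.

(K is a triangulation of the 2-sphere S^2.)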